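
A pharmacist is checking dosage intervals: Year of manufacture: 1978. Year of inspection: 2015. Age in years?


Birth year: 1978
Current year: 2015
Age = current year - birth year
Age = 2015 - 1978 = 37

37


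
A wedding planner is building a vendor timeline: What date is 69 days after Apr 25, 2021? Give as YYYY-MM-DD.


Start: 2021-04-25
Adding 69 days
Days remaining in April: 5
After April: 64 days still to add
May 2021: 31 days, 33 remaining
June 2021: 30 days, 3 remaining
July 2021 has 31 days, need 3
Result: 2021-07-03

2021-07-03


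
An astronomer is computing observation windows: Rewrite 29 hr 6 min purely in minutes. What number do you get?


Hours: 29
Extra minutes: 6
Minutes per hour: 60
Hours to minutes: 29 x 60 = 1740
Total: 1740 + 6 = 1746

1746


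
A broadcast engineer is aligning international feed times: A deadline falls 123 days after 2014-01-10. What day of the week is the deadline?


Start: 2014-01-10 (Friday)
Step 1 - find target date: add 123 days
  2014-01-10 + 123 days = 2014-05-13
Step 2 - day of week:
  123 mod 7 = 4
  Friday + 4 days -> Tuesday
Result: Tuesday (2014-05-13)

Tuesday


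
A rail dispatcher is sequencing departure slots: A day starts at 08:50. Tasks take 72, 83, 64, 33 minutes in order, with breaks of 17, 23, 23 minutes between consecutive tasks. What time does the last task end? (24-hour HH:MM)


Start: 08:50 = 530 min from midnight
  after task 1 (72 min): 10:02
  after break (17 min): 10:19
  after task 2 (83 min): 11:42
  after break (23 min): 12:05
  after task 3 (64 min): 13:09
  after break (23 min): 13:32
  after task 4 (33 min): 14:05
Total elapsed: 315 minutes
End time: 14:05

14:05


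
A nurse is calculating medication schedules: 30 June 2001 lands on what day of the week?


Date: 2001-06-30
January 1, 2001 is a Monday
Day of year: 181
Offset from Jan 1: 180 days
180 mod 7 = 5
Result: Saturday

Saturday


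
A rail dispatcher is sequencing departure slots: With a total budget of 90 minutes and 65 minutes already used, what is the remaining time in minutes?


Total budget: 90 minutes
Time used: 65 minutes
Remaining: 90 - 65 = 25 minutes
Percent used: 72.2%
Percent remaining: 27.8%

25


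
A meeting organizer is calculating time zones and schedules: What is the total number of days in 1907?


Year: 1907
Check leap year rules:
Divisible by 4? No
1907 is not a leap year
Days: 365

365


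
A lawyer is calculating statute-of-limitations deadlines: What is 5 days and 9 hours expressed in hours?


Days: 5
Extra hours: 9
Hours per day: 24
Days to hours: 5 x 24 = 120
Total: 120 + 9 = 129

129


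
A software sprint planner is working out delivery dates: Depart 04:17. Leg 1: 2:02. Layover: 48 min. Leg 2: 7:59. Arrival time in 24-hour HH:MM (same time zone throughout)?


Depart: 04:17
Leg 1: +122 min -> 06:19
Layover: +48 min -> 07:07
Leg 2: +479 min -> 15:06
Total travel: 649 minutes = 10h 49m
Arrival: 15:06

15:06


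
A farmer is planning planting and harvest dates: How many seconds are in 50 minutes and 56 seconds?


Minutes: 50
Extra seconds: 56
Seconds per minute: 60
Minutes to seconds: 50 x 60 = 3000
Total: 3000 + 56 = 3056

3056


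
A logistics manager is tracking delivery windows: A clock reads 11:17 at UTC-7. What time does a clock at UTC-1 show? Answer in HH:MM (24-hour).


Local time: 11:17 at UTC-7 (offset -7h)
Target zone: UTC-1 (offset -1h)
Difference: -1 - (-7) = 6 hours
Calculation: 11 + (6) = 17
Result: 17:17

17:17


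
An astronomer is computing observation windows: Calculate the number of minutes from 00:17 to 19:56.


Start time: 00:17 = 17 minutes from midnight
End time: 19:56 = 1196 minutes from midnight
Difference: 1196 - 17 = 1179 minutes
That is 19 hours and 39 minutes

1179


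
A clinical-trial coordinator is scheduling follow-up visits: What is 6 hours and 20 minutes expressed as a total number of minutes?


Hours: 6
Minutes: 20
Convert hours to minutes: 6 x 60 = 360
Add remaining minutes: 360 + 20 = 380

380


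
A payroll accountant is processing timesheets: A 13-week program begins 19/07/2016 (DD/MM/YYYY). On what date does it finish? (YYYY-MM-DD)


Start: 2016-07-19
Weeks to add: 13
Convert to days: 13 x 7 = 91 days
Add 91 days to 2016-07-19
Result: 2016-10-18

2016-10-18


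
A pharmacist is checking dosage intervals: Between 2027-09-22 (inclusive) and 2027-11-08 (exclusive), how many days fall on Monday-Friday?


Start: 2027-09-22 (Wednesday)
End (exclusive): 2027-11-08 (Monday)
Total calendar days: 47
Full weeks: 47 // 7 = 6 -> 30 weekdays
Remaining 5 days starting on Wednesday:
  Wed(w), Thu(w), Fri(w), Sat(-), Sun(-) -> 3 weekdays
Total business days: 30 + 3 = 33

33


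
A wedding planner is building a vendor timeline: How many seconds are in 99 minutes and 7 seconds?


Minutes: 99
Seconds: 7
Convert minutes to seconds: 99 x 60 = 5940
Add remaining seconds: 5940 + 7 = 5947

5947


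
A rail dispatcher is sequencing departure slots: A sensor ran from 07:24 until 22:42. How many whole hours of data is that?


Start: 07:24
End: 22:42
Hour difference: 22 - 7 = 15 hours
Minute difference: 42 - 24 = 18 minutes
Total minutes: 918
Complete hours: 918 / 60 = 15 (remainder 18)

15


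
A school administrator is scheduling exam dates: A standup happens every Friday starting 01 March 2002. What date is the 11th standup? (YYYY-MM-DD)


First occurrence: 2002-03-01 (occurrence 1)
Each occurrence is 7 days after the previous.
Occurrence 11 is 10 weeks after the first.
10 weeks = 70 days
2002-03-01 + 70 days = 2002-05-10

2002-05-10


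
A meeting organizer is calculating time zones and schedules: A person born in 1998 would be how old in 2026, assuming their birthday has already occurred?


Birth year: 1998
Current year: 2026
Age = current year - birth year
Age = 2026 - 1998 = 28

28


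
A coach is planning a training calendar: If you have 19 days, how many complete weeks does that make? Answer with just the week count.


Total days: 19
Days per week: 7
Division: 19 / 7 = 2 remainder 5
Complete weeks: 2
Remaining days: 5

2


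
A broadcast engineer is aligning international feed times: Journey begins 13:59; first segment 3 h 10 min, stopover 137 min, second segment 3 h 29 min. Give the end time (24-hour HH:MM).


Depart: 13:59
Leg 1: +190 min -> 17:09
Layover: +137 min -> 19:26
Leg 2: +209 min -> 22:55
Total travel: 536 minutes = 8h 56m
Arrival: 22:55

22:55


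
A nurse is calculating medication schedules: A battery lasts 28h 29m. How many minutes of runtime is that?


Hours: 28
Extra minutes: 29
Minutes per hour: 60
Hours to minutes: 28 x 60 = 1680
Total: 1680 + 29 = 1709

1709


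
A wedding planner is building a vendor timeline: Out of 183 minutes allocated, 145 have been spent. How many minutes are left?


Total budget: 183 minutes
Time used: 145 minutes
Remaining: 183 - 145 = 38 minutes
Percent used: 79.2%
Percent remaining: 20.8%

38


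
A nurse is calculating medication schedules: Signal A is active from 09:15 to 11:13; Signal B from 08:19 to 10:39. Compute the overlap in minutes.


Interval A: [555, 673] minutes from midnight
Interval B: [499, 639] minutes from midnight
Overlap start = max(555, 499) = 555
Overlap end = min(673, 639) = 639
Overlap = 639 - 555 = 84 minutes

84


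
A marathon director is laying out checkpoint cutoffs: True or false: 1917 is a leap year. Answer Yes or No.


Year: 1917
Divisible by 4? 1917 / 4 = 479.25 -> No
Not divisible by 4, so NOT a leap year

No


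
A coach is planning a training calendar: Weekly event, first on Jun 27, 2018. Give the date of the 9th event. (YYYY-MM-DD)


First occurrence: 2018-06-27 (occurrence 1)
Each occurrence is 7 days after the previous.
Occurrence 9 is 8 weeks after the first.
8 weeks = 56 days
2018-06-27 + 56 days = 2018-08-22

2018-08-22


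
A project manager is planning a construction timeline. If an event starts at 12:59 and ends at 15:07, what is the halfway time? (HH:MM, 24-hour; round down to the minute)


Start time: 12:59 = 779 minutes from midnight
End time: 15:07 = 907 minutes from midnight
Sum: 779 + 907 = 1686
Midpoint: 1686 / 2 = 843 minutes
Convert: 843 / 60 = 14 hours, 3 minutes
Result: 14:03

14:03


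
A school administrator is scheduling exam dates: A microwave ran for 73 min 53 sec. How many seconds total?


Minutes: 73
Extra seconds: 53
Seconds per minute: 60
Minutes to seconds: 73 x 60 = 4380
Total: 4380 + 53 = 4433

4433


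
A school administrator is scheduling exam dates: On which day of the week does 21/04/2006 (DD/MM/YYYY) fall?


Date: 2006-04-21
January 1, 2006 is a Sunday
Day of year: 111
Offset from Jan 1: 110 days
110 mod 7 = 5
Result: Friday

Friday


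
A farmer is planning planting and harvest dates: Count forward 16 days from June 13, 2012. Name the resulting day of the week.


Start: 2012-06-13 (Wednesday)
Step 1 - find target date: add 16 days
  2012-06-13 + 16 days = 2012-06-29
Step 2 - day of week:
  16 mod 7 = 2
  Wednesday + 2 days -> Friday
Result: Friday (2012-06-29)

Friday


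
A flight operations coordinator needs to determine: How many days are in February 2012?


Month: February
Year: 2012
2012 is a leap year
February has 29 days
Total: 29 days

29


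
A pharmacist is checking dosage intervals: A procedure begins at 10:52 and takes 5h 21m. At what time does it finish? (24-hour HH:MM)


Start time: 10:52
Adding: 5 hours 21 minutes
Minutes: 52 + 21 = 73
Minute overflow: 73 >= 60, so carry 1 hour, minutes = 13
Hours: 10 + 5 + 1 = 16
Result: 16:13

16:13


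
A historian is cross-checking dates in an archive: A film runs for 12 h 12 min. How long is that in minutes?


Hours: 12
Minutes: 12
Convert hours to minutes: 12 x 60 = 720
Add remaining minutes: 720 + 12 = 732

732


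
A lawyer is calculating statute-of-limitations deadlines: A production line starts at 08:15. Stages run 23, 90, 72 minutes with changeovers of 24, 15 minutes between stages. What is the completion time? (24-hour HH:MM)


Start: 08:15 = 495 min from midnight
  after task 1 (23 min): 08:38
  after break (24 min): 09:02
  after task 2 (90 min): 10:32
  after break (15 min): 10:47
  after task 3 (72 min): 11:59
Total elapsed: 224 minutes
End time: 11:59

11:59


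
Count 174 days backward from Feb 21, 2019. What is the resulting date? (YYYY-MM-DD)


Start: 2019-02-21
Subtracting 174 days
Days already passed in February: 21
After going back through February: 153 more days to subtract
January 2019: 31 days, 122 remaining
December 2018: 31 days, 91 remaining
November 2018: 30 days, 61 remaining
October 2018: 31 days, 30 remaining
Result: 2018-08-31

2018-08-31


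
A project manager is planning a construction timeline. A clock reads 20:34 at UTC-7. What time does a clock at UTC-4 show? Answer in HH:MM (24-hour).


Local time: 20:34 at UTC-7 (offset -7h)
Target zone: UTC-4 (offset -4h)
Difference: -4 - (-7) = 3 hours
Calculation: 20 + (3) = 23
Result: 23:34

23:34


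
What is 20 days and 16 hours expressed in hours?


Days: 20
Extra hours: 16
Hours per day: 24
Days to hours: 20 x 24 = 480
Total: 480 + 16 = 496

496


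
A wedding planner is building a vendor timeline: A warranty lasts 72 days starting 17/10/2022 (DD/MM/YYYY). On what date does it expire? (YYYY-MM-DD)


Start: 2022-10-17
Adding 72 days
Days remaining in October: 14
After October: 58 days still to add
November 2022: 30 days, 28 remaining
December 2022 has 31 days, need 28
Result: 2022-12-28

2022-12-28


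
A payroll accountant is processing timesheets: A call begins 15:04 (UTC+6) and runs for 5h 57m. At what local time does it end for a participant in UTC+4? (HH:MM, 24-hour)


Start: 15:04 in UTC+6
Step 1 - add duration:
  minutes: 4 + 57 = 61 (carry 1h)
  hours: 15 + 5 + 1 = 21
  end in UTC+6: 21:01
Step 2 - convert UTC+6 -> UTC+4:
  offset difference: 4 - (6) = -2 hours
  21 + (-2) = 19 -> mod 24 = 19
Result: 19:01 in UTC+4

19:01


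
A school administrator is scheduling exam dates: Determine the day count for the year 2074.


Year: 2074
Check leap year rules:
Divisible by 4? No
2074 is not a leap year
Days: 365

365


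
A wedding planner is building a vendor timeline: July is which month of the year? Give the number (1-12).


Calendar month order:
6. June
7. July <--
8. August
July is month number 7

7


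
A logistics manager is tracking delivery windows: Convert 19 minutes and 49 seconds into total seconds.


Minutes: 19
Seconds: 49
Convert minutes to seconds: 19 x 60 = 1140
Add remaining seconds: 1140 + 49 = 1189

1189


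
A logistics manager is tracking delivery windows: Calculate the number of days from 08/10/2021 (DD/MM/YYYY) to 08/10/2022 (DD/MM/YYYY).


Start date: 2021-10-08
End date: 2022-10-08
Oct 2021: +24 days
Nov 2021: +30 days
Dec 2021: +31 days
... (10 more months)
Total: 365 days

365


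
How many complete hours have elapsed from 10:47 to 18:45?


Start: 10:47
End: 18:45
Hour difference: 18 - 10 = 8 hours
Minute difference: 45 - 47 = -2 minutes
Total minutes: 478
Complete hours: 478 / 60 = 7 (remainder 58)

7


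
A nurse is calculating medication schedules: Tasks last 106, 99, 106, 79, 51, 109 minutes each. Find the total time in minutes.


Durations: 106, 99, 106, 79, 51, 109
Running sum: 106
+ 99 = 205
+ 106 = 311
+ 79 = 390
+ 51 = 441
+ 109 = 550
Total duration: 550 minutes
That is 9 hours and 10 minutes

550


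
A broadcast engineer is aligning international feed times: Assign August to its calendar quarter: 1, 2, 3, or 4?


Month: August (month 8)
Q1: January-March (months 1-3)
Q2: April-June (months 4-6)
Q3: July-September (months 7-9)
Q4: October-December (months 10-12)
Month 8 falls in Q3

3


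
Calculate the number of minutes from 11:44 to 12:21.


Start time: 11:44 = 704 minutes from midnight
End time: 12:21 = 741 minutes from midnight
Difference: 741 - 704 = 37 minutes
That is 0 hours and 37 minutes

37


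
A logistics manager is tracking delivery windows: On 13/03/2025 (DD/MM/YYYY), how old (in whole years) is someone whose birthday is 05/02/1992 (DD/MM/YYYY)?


Birth: 1992-02-05
Reference: 2025-03-13
Year difference: 2025 - 1992 = 33
Has birthday (02-05) occurred by 03-13? Yes
Age in full years: 33

33


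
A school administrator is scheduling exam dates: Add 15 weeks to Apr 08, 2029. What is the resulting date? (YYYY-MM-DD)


Start: 2029-04-08
Weeks to add: 15
Convert to days: 15 x 7 = 105 days
Add 105 days to 2029-04-08
Result: 2029-07-22

2029-07-22


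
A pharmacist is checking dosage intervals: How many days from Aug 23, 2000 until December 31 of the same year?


Start: August 23, 2000
End: December 31, 2000
Days left in August: 8
September: 30
October: 31
November: 30
December: 31
Sum of remaining months: 122
Total: 8 + 122 = 130

130


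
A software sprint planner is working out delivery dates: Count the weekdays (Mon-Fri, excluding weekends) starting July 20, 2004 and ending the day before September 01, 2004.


Start: 2004-07-20 (Tuesday)
End (exclusive): 2004-09-01 (Wednesday)
Total calendar days: 43
Full weeks: 43 // 7 = 6 -> 30 weekdays
Remaining 1 days starting on Tuesday:
  Tue(w) -> 1 weekdays
Total business days: 30 + 1 = 31

31


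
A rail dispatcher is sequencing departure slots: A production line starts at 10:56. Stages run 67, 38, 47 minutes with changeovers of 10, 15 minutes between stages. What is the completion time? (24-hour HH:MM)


Start: 10:56 = 656 min from midnight
  after task 1 (67 min): 12:03
  after break (10 min): 12:13
  after task 2 (38 min): 12:51
  after break (15 min): 13:06
  after task 3 (47 min): 13:53
Total elapsed: 177 minutes
End time: 13:53

13:53


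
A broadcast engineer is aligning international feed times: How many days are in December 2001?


Month: December
Year: 2001
December is a 31-day month
Total: 31 days

31


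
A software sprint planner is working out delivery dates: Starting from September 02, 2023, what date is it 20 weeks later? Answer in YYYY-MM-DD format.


Start: 2023-09-02
Weeks to add: 20
Convert to days: 20 x 7 = 140 days
Add 140 days to 2023-09-02
Result: 2024-01-20

2024-01-20


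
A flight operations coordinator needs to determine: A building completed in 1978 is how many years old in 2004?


Birth year: 1978
Current year: 2004
Age = current year - birth year
Age = 2004 - 1978 = 26

26


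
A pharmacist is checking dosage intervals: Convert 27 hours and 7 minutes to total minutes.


Hours: 27
Minutes: 7
Convert hours to minutes: 27 x 60 = 1620
Add remaining minutes: 1620 + 7 = 1627

1627


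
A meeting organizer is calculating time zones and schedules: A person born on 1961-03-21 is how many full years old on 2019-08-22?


Birth: 1961-03-21
Reference: 2019-08-22
Year difference: 2019 - 1961 = 58
Has birthday (03-21) occurred by 08-22? Yes
Age in full years: 58

58


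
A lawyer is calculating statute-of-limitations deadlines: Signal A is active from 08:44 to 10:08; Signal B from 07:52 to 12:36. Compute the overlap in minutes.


Interval A: [524, 608] minutes from midnight
Interval B: [472, 756] minutes from midnight
Overlap start = max(524, 472) = 524
Overlap end = min(608, 756) = 608
Overlap = 608 - 524 = 84 minutes

84


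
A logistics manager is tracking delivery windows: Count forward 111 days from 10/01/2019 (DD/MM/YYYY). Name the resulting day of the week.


Start: 2019-01-10 (Thursday)
Step 1 - find target date: add 111 days
  2019-01-10 + 111 days = 2019-05-01
Step 2 - day of week:
  111 mod 7 = 6
  Thursday + 6 days -> Wednesday
Result: Wednesday (2019-05-01)

Wednesday


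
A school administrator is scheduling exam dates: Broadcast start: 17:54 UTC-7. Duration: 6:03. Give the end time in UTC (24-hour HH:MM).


Start: 17:54 in UTC-7
Step 1 - add duration:
  minutes: 54 + 3 = 57
  hours: 17 + 6 + 0 = 23
  end in UTC-7: 23:57
Step 2 - convert UTC-7 -> UTC:
  offset difference: 0 - (-7) = 7 hours
  23 + (7) = 30 -> mod 24 = 6
Result: 06:57 in UTC

06:57


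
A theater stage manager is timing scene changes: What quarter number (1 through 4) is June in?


Month: June (month 6)
Q1: January-March (months 1-3)
Q2: April-June (months 4-6)
Q3: July-September (months 7-9)
Q4: October-December (months 10-12)
Month 6 falls in Q2

2


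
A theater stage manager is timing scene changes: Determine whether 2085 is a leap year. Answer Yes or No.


Year: 2085
Divisible by 4? 2085 / 4 = 521.25 -> No
Not divisible by 4, so NOT a leap year

No


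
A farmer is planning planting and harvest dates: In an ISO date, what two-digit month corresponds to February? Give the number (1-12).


Calendar month order:
1. January
2. February <--
3. March
February is month number 2

2


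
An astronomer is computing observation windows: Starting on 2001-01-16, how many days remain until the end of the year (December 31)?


Start: January 16, 2001
End: December 31, 2001
Days left in January: 15
February: 28
March: 31
April: 30
May: 31
... plus remaining months
Sum of remaining months: 334
Total: 15 + 334 = 349

349


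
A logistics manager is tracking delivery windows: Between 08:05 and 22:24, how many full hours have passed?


Start: 08:05
End: 22:24
Hour difference: 22 - 8 = 14 hours
Minute difference: 24 - 5 = 19 minutes
Total minutes: 859
Complete hours: 859 / 60 = 14 (remainder 19)

14


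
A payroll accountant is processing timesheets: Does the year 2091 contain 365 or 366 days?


Year: 2091
Check leap year rules:
Divisible by 4? No
2091 is not a leap year
Days: 365

365


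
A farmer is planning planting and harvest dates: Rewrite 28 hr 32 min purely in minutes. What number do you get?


Hours: 28
Extra minutes: 32
Minutes per hour: 60
Hours to minutes: 28 x 60 = 1680
Total: 1680 + 32 = 1712

1712


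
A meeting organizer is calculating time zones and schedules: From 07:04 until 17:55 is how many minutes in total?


Start time: 07:04 = 424 minutes from midnight
End time: 17:55 = 1075 minutes from midnight
Difference: 1075 - 424 = 651 minutes
That is 10 hours and 51 minutes

651


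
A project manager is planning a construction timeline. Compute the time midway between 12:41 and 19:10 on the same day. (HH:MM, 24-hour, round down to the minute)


Start time: 12:41 = 761 minutes from midnight
End time: 19:10 = 1150 minutes from midnight
Sum: 761 + 1150 = 1911
Midpoint: 1911 / 2 = 955 minutes
Convert: 955 / 60 = 15 hours, 55 minutes
Result: 15:55

15:55


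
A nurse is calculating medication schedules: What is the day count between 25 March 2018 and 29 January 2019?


Start date: 2018-03-25
End date: 2019-01-29
Mar 2018: +7 days
Apr 2018: +30 days
May 2018: +31 days
... (8 more months)
Total: 310 days

310


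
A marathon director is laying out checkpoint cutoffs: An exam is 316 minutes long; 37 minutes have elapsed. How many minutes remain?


Total budget: 316 minutes
Time used: 37 minutes
Remaining: 316 - 37 = 279 minutes
Percent used: 11.7%
Percent remaining: 88.3%

279


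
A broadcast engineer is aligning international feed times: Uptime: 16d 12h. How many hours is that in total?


Days: 16
Extra hours: 12
Hours per day: 24
Days to hours: 16 x 24 = 384
Total: 384 + 12 = 396

396


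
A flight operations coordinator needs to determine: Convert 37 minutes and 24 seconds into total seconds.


Minutes: 37
Seconds: 24
Convert minutes to seconds: 37 x 60 = 2220
Add remaining seconds: 2220 + 24 = 2244

2244


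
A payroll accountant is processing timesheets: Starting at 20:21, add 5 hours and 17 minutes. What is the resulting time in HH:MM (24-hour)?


Start time: 20:21
Adding: 5 hours 17 minutes
Minutes: 21 + 17 = 38
Hours: 20 + 5 + 0 = 25
Hour wraparound: 25 mod 24 = 1
Result: 01:38

01:38


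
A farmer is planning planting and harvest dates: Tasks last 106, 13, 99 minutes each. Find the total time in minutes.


Durations: 106, 13, 99
Running sum: 106
+ 13 = 119
+ 99 = 218
Total duration: 218 minutes
That is 3 hours and 38 minutes

218


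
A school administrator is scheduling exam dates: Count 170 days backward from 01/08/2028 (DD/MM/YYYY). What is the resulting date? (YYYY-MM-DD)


Start: 2028-08-01
Subtracting 170 days
Days already passed in August: 1
After going back through August: 169 more days to subtract
July 2028: 31 days, 138 remaining
June 2028: 30 days, 108 remaining
May 2028: 31 days, 77 remaining
April 2028: 30 days, 47 remaining
Result: 2028-02-13

2028-02-13


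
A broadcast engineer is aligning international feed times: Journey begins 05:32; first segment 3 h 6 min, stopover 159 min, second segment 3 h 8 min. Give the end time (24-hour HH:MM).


Depart: 05:32
Leg 1: +186 min -> 08:38
Layover: +159 min -> 11:17
Leg 2: +188 min -> 14:25
Total travel: 533 minutes = 8h 53m
Arrival: 14:25

14:25


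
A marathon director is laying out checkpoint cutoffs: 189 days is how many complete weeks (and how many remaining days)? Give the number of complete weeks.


Total days: 189
Days per week: 7
Division: 189 / 7 = 27 remainder 0
Complete weeks: 27
Remaining days: 0

27


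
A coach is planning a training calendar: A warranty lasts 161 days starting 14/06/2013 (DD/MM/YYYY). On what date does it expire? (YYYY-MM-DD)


Start: 2013-06-14
Adding 161 days
Days remaining in June: 16
After June: 145 days still to add
July 2013: 31 days, 114 remaining
August 2013: 31 days, 83 remaining
September 2013: 30 days, 53 remaining
October 2013: 31 days, 22 remaining
Result: 2013-11-22

2013-11-22


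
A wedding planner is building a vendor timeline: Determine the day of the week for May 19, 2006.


Date: 2006-05-19
January 1, 2006 is a Sunday
Day of year: 139
Offset from Jan 1: 138 days
138 mod 7 = 5
Result: Friday

Friday


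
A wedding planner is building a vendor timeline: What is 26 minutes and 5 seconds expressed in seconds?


Minutes: 26
Extra seconds: 5
Seconds per minute: 60
Minutes to seconds: 26 x 60 = 1560
Total: 1560 + 5 = 1565

1565


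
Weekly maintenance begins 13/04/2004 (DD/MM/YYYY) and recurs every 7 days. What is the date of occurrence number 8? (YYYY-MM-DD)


First occurrence: 2004-04-13 (occurrence 1)
Each occurrence is 7 days after the previous.
Occurrence 8 is 7 weeks after the first.
7 weeks = 49 days
2004-04-13 + 49 days = 2004-06-01

2004-06-01


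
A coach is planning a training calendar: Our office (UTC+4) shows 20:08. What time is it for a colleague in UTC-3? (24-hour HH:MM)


Local time: 20:08 at UTC+4 (offset 4h)
Target zone: UTC-3 (offset -3h)
Difference: -3 - (4) = -7 hours
Calculation: 20 + (-7) = 13
Result: 13:08

13:08


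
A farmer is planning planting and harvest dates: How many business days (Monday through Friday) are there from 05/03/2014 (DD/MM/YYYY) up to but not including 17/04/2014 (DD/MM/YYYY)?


Start: 2014-03-05 (Wednesday)
End (exclusive): 2014-04-17 (Thursday)
Total calendar days: 43
Full weeks: 43 // 7 = 6 -> 30 weekdays
Remaining 1 days starting on Wednesday:
  Wed(w) -> 1 weekdays
Total business days: 30 + 1 = 31

31


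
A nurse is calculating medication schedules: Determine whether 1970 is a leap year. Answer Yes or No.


Year: 1970
Divisible by 4? 1970 / 4 = 492.5 -> No
Not divisible by 4, so NOT a leap year

No


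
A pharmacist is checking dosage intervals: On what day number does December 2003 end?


Month: December
Year: 2003
December is a 31-day month
Total: 31 days

31


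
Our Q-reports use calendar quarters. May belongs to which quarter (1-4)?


Month: May (month 5)
Q1: January-March (months 1-3)
Q2: April-June (months 4-6)
Q3: July-September (months 7-9)
Q4: October-December (months 10-12)
Month 5 falls in Q2

2


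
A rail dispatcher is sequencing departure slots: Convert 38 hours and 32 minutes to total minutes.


Hours: 38
Extra minutes: 32
Minutes per hour: 60
Hours to minutes: 38 x 60 = 2280
Total: 2280 + 32 = 2312

2312


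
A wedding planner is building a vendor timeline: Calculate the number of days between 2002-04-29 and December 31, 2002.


Start: April 29, 2002
End: December 31, 2002
Days left in April: 1
May: 31
June: 30
July: 31
August: 31
... plus remaining months
Sum of remaining months: 245
Total: 1 + 245 = 246

246


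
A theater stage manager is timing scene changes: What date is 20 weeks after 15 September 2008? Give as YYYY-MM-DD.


Start: 2008-09-15
Weeks to add: 20
Convert to days: 20 x 7 = 140 days
Add 140 days to 2008-09-15
Result: 2009-02-02

2009-02-02


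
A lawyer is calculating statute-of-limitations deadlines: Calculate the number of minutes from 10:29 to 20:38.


Start time: 10:29 = 629 minutes from midnight
End time: 20:38 = 1238 minutes from midnight
Difference: 1238 - 629 = 609 minutes
That is 10 hours and 9 minutes

609


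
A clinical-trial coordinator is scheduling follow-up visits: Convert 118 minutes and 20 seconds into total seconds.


Minutes: 118
Seconds: 20
Convert minutes to seconds: 118 x 60 = 7080
Add remaining seconds: 7080 + 20 = 7100

7100


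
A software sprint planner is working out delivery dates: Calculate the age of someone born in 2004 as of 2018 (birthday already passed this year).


Birth year: 2004
Current year: 2018
Age = current year - birth year
Age = 2018 - 2004 = 14

14


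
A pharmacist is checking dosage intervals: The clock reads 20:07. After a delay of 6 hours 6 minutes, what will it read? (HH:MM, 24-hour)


Start time: 20:07
Adding: 6 hours 6 minutes
Minutes: 7 + 6 = 13
Hours: 20 + 6 + 0 = 26
Hour wraparound: 26 mod 24 = 2
Result: 02:13

02:13


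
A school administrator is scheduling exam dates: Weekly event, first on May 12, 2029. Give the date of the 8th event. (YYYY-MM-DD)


First occurrence: 2029-05-12 (occurrence 1)
Each occurrence is 7 days after the previous.
Occurrence 8 is 7 weeks after the first.
7 weeks = 49 days
2029-05-12 + 49 days = 2029-06-30

2029-06-30


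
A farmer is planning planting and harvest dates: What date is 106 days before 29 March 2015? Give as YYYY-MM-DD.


Start: 2015-03-29
Subtracting 106 days
Days already passed in March: 29
After going back through March: 77 more days to subtract
February 2015: 28 days, 49 remaining
January 2015: 31 days, 18 remaining
December 2014 has 31 days, need 18
Result: 2014-12-13

2014-12-13


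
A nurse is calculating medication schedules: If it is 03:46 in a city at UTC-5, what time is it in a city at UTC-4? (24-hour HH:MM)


Local time: 03:46 at UTC-5 (offset -5h)
Target zone: UTC-4 (offset -4h)
Difference: -4 - (-5) = 1 hours
Calculation: 3 + (1) = 4
Result: 04:46

04:46


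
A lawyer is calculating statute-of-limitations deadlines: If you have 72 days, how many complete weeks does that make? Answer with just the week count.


Total days: 72
Days per week: 7
Division: 72 / 7 = 10 remainder 2
Complete weeks: 10
Remaining days: 2

10


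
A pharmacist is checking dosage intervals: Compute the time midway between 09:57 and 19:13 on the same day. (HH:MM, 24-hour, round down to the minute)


Start time: 09:57 = 597 minutes from midnight
End time: 19:13 = 1153 minutes from midnight
Sum: 597 + 1153 = 1750
Midpoint: 1750 / 2 = 875 minutes
Convert: 875 / 60 = 14 hours, 35 minutes
Result: 14:35

14:35


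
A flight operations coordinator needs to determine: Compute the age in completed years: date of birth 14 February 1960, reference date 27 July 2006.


Birth: 1960-02-14
Reference: 2006-07-27
Year difference: 2006 - 1960 = 46
Has birthday (02-14) occurred by 07-27? Yes
Age in full years: 46

46


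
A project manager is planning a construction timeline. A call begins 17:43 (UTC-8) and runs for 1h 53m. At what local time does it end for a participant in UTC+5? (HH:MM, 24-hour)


Start: 17:43 in UTC-8
Step 1 - add duration:
  minutes: 43 + 53 = 96 (carry 1h)
  hours: 17 + 1 + 1 = 19
  end in UTC-8: 19:36
Step 2 - convert UTC-8 -> UTC+5:
  offset difference: 5 - (-8) = 13 hours
  19 + (13) = 32 -> mod 24 = 8
Result: 08:36 in UTC+5

08:36


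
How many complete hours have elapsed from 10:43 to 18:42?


Start: 10:43
End: 18:42
Hour difference: 18 - 10 = 8 hours
Minute difference: 42 - 43 = -1 minutes
Total minutes: 479
Complete hours: 479 / 60 = 7 (remainder 59)

7


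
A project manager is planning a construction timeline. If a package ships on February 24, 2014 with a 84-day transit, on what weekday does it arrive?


Start: 2014-02-24 (Monday)
Step 1 - find target date: add 84 days
  2014-02-24 + 84 days = 2014-05-19
Step 2 - day of week:
  84 mod 7 = 0
  Monday + 0 days -> Monday
Result: Monday (2014-05-19)

Monday


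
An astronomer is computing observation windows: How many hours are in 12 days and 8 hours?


Days: 12
Extra hours: 8
Hours per day: 24
Days to hours: 12 x 24 = 288
Total: 288 + 8 = 296

296


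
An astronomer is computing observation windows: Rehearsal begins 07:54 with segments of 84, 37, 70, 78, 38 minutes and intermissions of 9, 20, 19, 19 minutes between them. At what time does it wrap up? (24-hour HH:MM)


Start: 07:54 = 474 min from midnight
  after task 1 (84 min): 09:18
  after break (9 min): 09:27
  after task 2 (37 min): 10:04
  after break (20 min): 10:24
  after task 3 (70 min): 11:34
  after break (19 min): 11:53
  after task 4 (78 min): 13:11
  after break (19 min): 13:30
  after task 5 (38 min): 14:08
Total elapsed: 374 minutes
End time: 14:08

14:08


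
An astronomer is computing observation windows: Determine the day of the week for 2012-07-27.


Date: 2012-07-27
January 1, 2012 is a Sunday
Day of year: 209
Offset from Jan 1: 208 days
208 mod 7 = 5
Result: Friday

Friday


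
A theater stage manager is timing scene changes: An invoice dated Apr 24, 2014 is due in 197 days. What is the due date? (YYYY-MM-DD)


Start: 2014-04-24
Adding 197 days
Days remaining in April: 6
After April: 191 days still to add
May 2014: 31 days, 160 remaining
June 2014: 30 days, 130 remaining
July 2014: 31 days, 99 remaining
August 2014: 31 days, 68 remaining
Result: 2014-11-07

2014-11-07


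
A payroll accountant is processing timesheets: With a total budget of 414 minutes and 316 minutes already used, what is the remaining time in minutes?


Total budget: 414 minutes
Time used: 316 minutes
Remaining: 414 - 316 = 98 minutes
Percent used: 76.3%
Percent remaining: 23.7%

98


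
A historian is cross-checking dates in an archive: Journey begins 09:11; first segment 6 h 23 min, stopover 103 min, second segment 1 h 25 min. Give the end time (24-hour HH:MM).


Depart: 09:11
Leg 1: +383 min -> 15:34
Layover: +103 min -> 17:17
Leg 2: +85 min -> 18:42
Total travel: 571 minutes = 9h 31m
Arrival: 18:42

18:42


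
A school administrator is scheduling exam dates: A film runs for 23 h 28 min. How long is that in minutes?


Hours: 23
Minutes: 28
Convert hours to minutes: 23 x 60 = 1380
Add remaining minutes: 1380 + 28 = 1408

1408


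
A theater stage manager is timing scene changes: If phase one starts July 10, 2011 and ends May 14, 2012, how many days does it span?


Start date: 2011-07-10
End date: 2012-05-14
Jul 2011: +22 days
Aug 2011: +31 days
Sep 2011: +30 days
... (8 more months)
Total: 309 days

309


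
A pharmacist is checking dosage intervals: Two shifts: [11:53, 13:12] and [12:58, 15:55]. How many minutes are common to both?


Interval A: [713, 792] minutes from midnight
Interval B: [778, 955] minutes from midnight
Overlap start = max(713, 778) = 778
Overlap end = min(792, 955) = 792
Overlap = 792 - 778 = 14 minutes

14


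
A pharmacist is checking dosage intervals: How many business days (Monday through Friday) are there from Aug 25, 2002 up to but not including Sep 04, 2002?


Start: 2002-08-25 (Sunday)
End (exclusive): 2002-09-04 (Wednesday)
Total calendar days: 10
Full weeks: 10 // 7 = 1 -> 5 weekdays
Remaining 3 days starting on Sunday:
  Sun(-), Mon(w), Tue(w) -> 2 weekdays
Total business days: 5 + 2 = 7

7


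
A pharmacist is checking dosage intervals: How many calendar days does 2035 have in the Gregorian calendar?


Year: 2035
Check leap year rules:
Divisible by 4? No
2035 is not a leap year
Days: 365

365


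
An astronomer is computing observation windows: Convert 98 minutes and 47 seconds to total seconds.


Minutes: 98
Extra seconds: 47
Seconds per minute: 60
Minutes to seconds: 98 x 60 = 5880
Total: 5880 + 47 = 5927

5927


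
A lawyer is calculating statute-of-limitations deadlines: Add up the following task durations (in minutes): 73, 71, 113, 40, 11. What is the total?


Durations: 73, 71, 113, 40, 11
Running sum: 73
+ 71 = 144
+ 113 = 257
+ 40 = 297
+ 11 = 308
Total duration: 308 minutes
That is 5 hours and 8 minutes

308


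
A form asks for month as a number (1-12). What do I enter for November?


Calendar month order:
10. October
11. November <--
12. December
November is month number 11

11


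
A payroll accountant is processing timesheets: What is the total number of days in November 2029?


Month: November
Year: 2029
November is a 30-day month
Total: 30 days

30


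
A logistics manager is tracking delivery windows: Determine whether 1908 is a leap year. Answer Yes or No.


Year: 1908
Divisible by 4? 1908 / 4 = 477.0 -> Yes
Divisible by 100? 1908 / 100 = 19.08 -> No
Divisible by 4 but not 100, so it IS a leap year

Yes


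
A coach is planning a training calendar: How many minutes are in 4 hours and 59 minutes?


Hours: 4
Minutes: 59
Convert hours to minutes: 4 x 60 = 240
Add remaining minutes: 240 + 59 = 299

299


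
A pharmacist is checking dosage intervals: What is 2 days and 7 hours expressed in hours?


Days: 2
Extra hours: 7
Hours per day: 24
Days to hours: 2 x 24 = 48
Total: 48 + 7 = 55

55


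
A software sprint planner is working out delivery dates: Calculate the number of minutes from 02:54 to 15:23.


Start time: 02:54 = 174 minutes from midnight
End time: 15:23 = 923 minutes from midnight
Difference: 923 - 174 = 749 minutes
That is 12 hours and 29 minutes

749


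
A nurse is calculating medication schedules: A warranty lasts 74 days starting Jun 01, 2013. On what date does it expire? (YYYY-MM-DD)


Start: 2013-06-01
Adding 74 days
Days remaining in June: 29
After June: 45 days still to add
July 2013: 31 days, 14 remaining
August 2013 has 31 days, need 14
Result: 2013-08-14

2013-08-14


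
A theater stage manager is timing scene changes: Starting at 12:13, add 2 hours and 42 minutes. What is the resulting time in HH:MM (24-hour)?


Start time: 12:13
Adding: 2 hours 42 minutes
Minutes: 13 + 42 = 55
Hours: 12 + 2 + 0 = 14
Result: 14:55

14:55


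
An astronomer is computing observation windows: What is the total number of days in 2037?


Year: 2037
Check leap year rules:
Divisible by 4? No
2037 is not a leap year
Days: 365

365


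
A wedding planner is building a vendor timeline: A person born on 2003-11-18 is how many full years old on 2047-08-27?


Birth: 2003-11-18
Reference: 2047-08-27
Year difference: 2047 - 2003 = 44
Has birthday (11-18) occurred by 08-27? No
Birthday not yet reached this year -> subtract 1
Age in full years: 43

43


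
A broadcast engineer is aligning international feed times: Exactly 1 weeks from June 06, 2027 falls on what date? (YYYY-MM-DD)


Start: 2027-06-06
Weeks to add: 1
Convert to days: 1 x 7 = 7 days
Add 7 days to 2027-06-06
Result: 2027-06-13

2027-06-13


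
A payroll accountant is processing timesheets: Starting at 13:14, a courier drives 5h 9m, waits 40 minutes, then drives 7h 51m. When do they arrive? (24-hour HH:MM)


Depart: 13:14
Leg 1: +309 min -> 18:23
Layover: +40 min -> 19:03
Leg 2: +471 min -> 02:54
Total travel: 820 minutes = 13h 40m
Arrival: 02:54

02:54


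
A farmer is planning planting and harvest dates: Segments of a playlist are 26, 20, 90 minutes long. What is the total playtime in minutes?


Durations: 26, 20, 90
Running sum: 26
+ 20 = 46
+ 90 = 136
Total duration: 136 minutes
That is 2 hours and 16 minutes

136


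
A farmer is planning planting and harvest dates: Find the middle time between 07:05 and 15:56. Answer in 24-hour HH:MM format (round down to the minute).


Start time: 07:05 = 425 minutes from midnight
End time: 15:56 = 956 minutes from midnight
Sum: 425 + 956 = 1381
Midpoint: 1381 / 2 = 690 minutes
Convert: 690 / 60 = 11 hours, 30 minutes
Result: 11:30

11:30


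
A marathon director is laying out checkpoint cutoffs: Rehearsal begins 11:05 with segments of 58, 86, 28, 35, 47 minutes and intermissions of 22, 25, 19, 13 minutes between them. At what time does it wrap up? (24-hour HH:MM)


Start: 11:05 = 665 min from midnight
  after task 1 (58 min): 12:03
  after break (22 min): 12:25
  after task 2 (86 min): 13:51
  after break (25 min): 14:16
  after task 3 (28 min): 14:44
  after break (19 min): 15:03
  after task 4 (35 min): 15:38
  after break (13 min): 15:51
  after task 5 (47 min): 16:38
Total elapsed: 333 minutes
End time: 16:38

16:38


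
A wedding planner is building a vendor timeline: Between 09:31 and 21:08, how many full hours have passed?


Start: 09:31
End: 21:08
Hour difference: 21 - 9 = 12 hours
Minute difference: 8 - 31 = -23 minutes
Total minutes: 697
Complete hours: 697 / 60 = 11 (remainder 37)

11


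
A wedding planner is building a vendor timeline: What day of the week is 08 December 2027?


Date: 2027-12-08
January 1, 2027 is a Friday
Day of year: 342
Offset from Jan 1: 341 days
341 mod 7 = 5
Result: Wednesday

Wednesday


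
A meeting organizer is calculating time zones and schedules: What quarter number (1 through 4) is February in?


Month: February (month 2)
Q1: January-March (months 1-3)
Q2: April-June (months 4-6)
Q3: July-September (months 7-9)
Q4: October-December (months 10-12)
Month 2 falls in Q1

1


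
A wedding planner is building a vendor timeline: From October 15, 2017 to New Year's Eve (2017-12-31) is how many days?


Start: October 15, 2017
End: December 31, 2017
Days left in October: 16
November: 30
December: 31
Sum of remaining months: 61
Total: 16 + 61 = 77

77
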